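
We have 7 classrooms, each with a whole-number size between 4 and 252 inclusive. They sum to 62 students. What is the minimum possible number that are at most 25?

6

Each value above 25 is at least 26, contributing at least 26 − 4 = 22 above the floor 4.
The sum exceeds the floor total 28 by 34, so at most ⌊34/22⌋ = 1 exceed 25, and at least 6 are ≤ 25.
Exactly 6 works: 6 values at 4 and 1 at 26 total 50; raise one of the low values by 12 (still ≤ 25) to hit 62.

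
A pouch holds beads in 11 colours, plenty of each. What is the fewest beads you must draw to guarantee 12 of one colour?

In the worst case you draw 11 of each of the 11 colours: 11 × 11 = 121.
One more forces 12 of some colour, so 121 + 1 = 122.

122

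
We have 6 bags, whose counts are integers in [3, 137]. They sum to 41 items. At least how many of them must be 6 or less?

1

Let j be the number exceeding 6. Then the total is ≥ 7·j + 3·(6 − j) = 18 + 4j.
So 4j ≤ 23 and j ≤ 5; hence at least 6 − 5 = 1 are ≤ 6.
Exactly 1 works: 1 value at 3 and 5 at 7 total 38; raise one of the low values by 3 (still ≤ 6) to hit 41.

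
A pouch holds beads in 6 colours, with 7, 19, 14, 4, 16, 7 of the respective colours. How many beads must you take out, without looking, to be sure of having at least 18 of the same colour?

In the worst case you take as many as possible of each colour without reaching 18: 7 + 17 + 14 + 4 + 16 + 7 = 65.
The next one must give 18 of some colour, so 65 + 1 = 66.

66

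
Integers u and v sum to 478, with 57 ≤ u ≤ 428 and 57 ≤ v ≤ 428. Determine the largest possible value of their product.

For a fixed sum, the product uv is largest when u and v are as close as possible.
Taking u = 239 and v = 239 (both in [57, 428]) gives uv = 57121.

57121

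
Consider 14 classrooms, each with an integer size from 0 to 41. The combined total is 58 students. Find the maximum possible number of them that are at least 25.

If k of the values are ≥ 25, the total is ≥ 25k + 0(14 − k).
Setting 25k + 0(14 − k) ≤ 58 gives 25k ≤ 58, so k ≤ 2.
k = 2 is achieved by 2 values at 25 and 12 at 0, total 50; add 8 to one value (staying below 25) to reach 58.

2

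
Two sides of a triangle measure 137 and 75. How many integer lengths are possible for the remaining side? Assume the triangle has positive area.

149

The triangle inequality gives |137 − 75| < c < 137 + 75, i.e. 62 < c < 212.
So c can be any integer from 63 to 211: 149 values.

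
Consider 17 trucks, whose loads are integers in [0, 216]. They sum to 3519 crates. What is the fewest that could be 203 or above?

Each value short of 203 is at most 202, costing at least 216 − 202 = 14 against the maximum total of 3672.
We can afford to lose at most 3672 − 3519 = 153, so at most ⌊153/14⌋ = 10 fall short, and at least 7 are ≥ 203.
Exactly 7 works: 7 values at 216 and 10 at 202 total 3532; lower one of the high values by 13 (still ≥ 203) to hit 3519.

7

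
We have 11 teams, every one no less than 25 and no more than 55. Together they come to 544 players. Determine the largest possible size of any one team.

Maximizing one value means minimizing the remaining 10.
The other 10 contribute at least 10 × 25 = 250, leaving at most 544 − 250 = 294.
But each team is capped at 55, so the maximum is 55.
Achievable: one at 55 and the other 10 totalling 489, which fits since 10 × 25 ≤ 489 ≤ 10 × 55.

55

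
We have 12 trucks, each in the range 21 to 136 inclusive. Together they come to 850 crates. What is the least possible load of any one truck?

21

Minimizing one value means maximizing the remaining 11.
The other 11 can take up 11 × 136 = 1496 ≥ 850 − 21, so one truck can sit at its floor of 21.
Achievable: one at 21 and the other 11 totalling 829, which fits since 11 × 21 ≤ 829 ≤ 11 × 136.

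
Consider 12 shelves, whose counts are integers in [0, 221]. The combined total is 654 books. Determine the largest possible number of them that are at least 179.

3

With k values at 179 or above and the rest at least 0, the sum is at least 0 + 179k.
Since the sum is 654, we need 179k ≤ 654, i.e. k ≤ 3.
k = 3 is achieved by 3 values at 179 and 9 at 0, total 537; add 117 to one value (staying below 179) to reach 654.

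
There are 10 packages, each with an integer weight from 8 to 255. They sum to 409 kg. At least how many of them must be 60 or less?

If only k of them are at most 60, the other 10 − k are at least 61, so the total is at least (10 − k)·61 + k·8.
This is ≤ 409, so (10 − k)·61 + 8k ≤ 409, which gives k ≥ 4.
Exactly 4 works: 4 values at 8 and 6 at 61 total 398; raise one of the low values by 11 (still ≤ 60) to hit 409.

4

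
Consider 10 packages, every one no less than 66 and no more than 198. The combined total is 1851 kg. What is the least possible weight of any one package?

Minimizing one value means maximizing the remaining 9.
The other 9 contribute at most 9 × 198 = 1782, leaving at least 1851 − 1782 = 69.
Since 69 ≥ 66, this is achievable: one at 69 and 9 at 198.

69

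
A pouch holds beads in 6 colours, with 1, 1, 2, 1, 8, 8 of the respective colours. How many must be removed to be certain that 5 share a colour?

In the worst case you take as many as possible of each colour without reaching 5: 1 + 1 + 2 + 1 + 4 + 4 = 13.
The next one must give 5 of some colour, so 13 + 1 = 14.

14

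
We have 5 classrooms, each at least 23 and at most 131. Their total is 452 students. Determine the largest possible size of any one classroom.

131

To make one classroom as large as possible, make the other 4 as small as possible.
The other 4 contribute at least 4 × 23 = 92, leaving at most 452 − 92 = 360.
But each classroom is capped at 131, so the maximum is 131.
Achievable: one at 131 and the other 4 totalling 321, which fits since 4 × 23 ≤ 321 ≤ 4 × 131.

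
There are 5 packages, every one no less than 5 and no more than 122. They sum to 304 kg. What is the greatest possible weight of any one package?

122

Maximizing one value means minimizing the remaining 4.
The other 4 contribute at least 4 × 5 = 20, leaving at most 304 − 20 = 284.
But each package is capped at 122, so the maximum is 122.
Achievable: one at 122 and the other 4 totalling 182, which fits since 4 × 5 ≤ 182 ≤ 4 × 122.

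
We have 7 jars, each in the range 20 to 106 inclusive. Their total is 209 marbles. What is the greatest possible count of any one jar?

To make one jar as large as possible, make the other 6 as small as possible.
The other 6 contribute at least 6 × 20 = 120, leaving at most 209 − 120 = 89.
Since 89 ≤ 106, this is achievable: one at 89 and 6 at 20.

89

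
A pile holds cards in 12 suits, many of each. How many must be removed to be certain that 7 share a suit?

In the worst case you draw 6 of each of the 12 suits: 12 × 6 = 72.
One more forces 7 of some suit, so 72 + 1 = 73.

73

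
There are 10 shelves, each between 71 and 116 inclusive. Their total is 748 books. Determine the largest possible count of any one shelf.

Maximizing one value means minimizing the remaining 9.
The other 9 contribute at least 9 × 71 = 639, leaving at most 748 − 639 = 109.
Since 109 ≤ 116, this is achievable: one at 109 and 9 at 71.

109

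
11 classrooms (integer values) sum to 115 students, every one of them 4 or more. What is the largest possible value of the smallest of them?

10

If every one of the 11 were at least 11, the total would be at least 11 × 11 = 121 > 115.
Taking 6 copies of 10 and 5 copies of 11 gives exactly 115, so 10 is attained.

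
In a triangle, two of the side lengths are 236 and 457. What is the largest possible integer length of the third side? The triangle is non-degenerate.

692

The third side must be less than 236 + 457 = 693.
The largest integer below 693 is 692.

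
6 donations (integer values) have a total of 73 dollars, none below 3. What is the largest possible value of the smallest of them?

12

The average is 73/6 < 13, so some value is ≤ 12.
Achievable: 5 of them at 12 and 1 at 13 total 73.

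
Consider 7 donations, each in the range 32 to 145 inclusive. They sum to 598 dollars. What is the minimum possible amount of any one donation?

To make one donation as small as possible, make the other 6 as large as possible.
The other 6 can take up 6 × 145 = 870 ≥ 598 − 32, so one donation can sit at its floor of 32.
Achievable: one at 32 and the other 6 totalling 566, which fits since 6 × 32 ≤ 566 ≤ 6 × 145.

32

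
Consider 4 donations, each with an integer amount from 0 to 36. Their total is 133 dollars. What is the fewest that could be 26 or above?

Suppose at most 4 − j of them reach 26; then j values are ≤ 25 and the rest ≤ 36.
The total is then ≤ 25·j + 36·(4 − j) = 144 − 11j. For this to be ≥ 133 we need j ≤ 1, so at least 4 − 1 = 3 must reach 26.
Exactly 3 works: 3 values at 36 and 1 at 25 total 133.

3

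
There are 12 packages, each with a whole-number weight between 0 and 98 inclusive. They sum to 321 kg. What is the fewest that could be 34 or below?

3

Each value above 34 is at least 35, contributing at least 35 − 0 = 35 above the floor 0.
The sum exceeds the floor total 0 by 321, so at most ⌊321/35⌋ = 9 exceed 34, and at least 3 are ≤ 34.
Exactly 3 works: 3 values at 0 and 9 at 35 total 315; raise one of the low values by 6 (still ≤ 34) to hit 321.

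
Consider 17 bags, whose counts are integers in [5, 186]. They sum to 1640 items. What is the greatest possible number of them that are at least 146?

11

If k of the values are ≥ 146, the total is ≥ 146k + 5(17 − k).
Setting 146k + 5(17 − k) ≤ 1640 gives 141k ≤ 1555, so k ≤ 11.
k = 11 is achieved by 11 values at 146 and 6 at 5, total 1636; add 4 to one value (staying below 146) to reach 1640.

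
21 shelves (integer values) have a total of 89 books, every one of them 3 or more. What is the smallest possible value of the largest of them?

The average is 89/21 > 4, so not all 21 can be 4 or less; the largest is ≥ 5.
Taking 16 copies of 4 and 5 copies of 5 gives exactly 89, so 5 is attained.

5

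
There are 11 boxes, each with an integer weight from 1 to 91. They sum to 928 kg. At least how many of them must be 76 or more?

7

If only k of them are at least 76, the other 11 − k are at most 75, so the total is at most k·91 + (11 − k)·75.
This must reach 928, so k·91 + (11 − k)·75 ≥ 928, giving k ≥ 7.
Exactly 7 works: 7 values at 91 and 4 at 75 total 937; lower one of the high values by 9 (still ≥ 76) to hit 928.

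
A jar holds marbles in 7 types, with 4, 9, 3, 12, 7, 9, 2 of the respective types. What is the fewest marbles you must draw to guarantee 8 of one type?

In the worst case you take as many as possible of each type without reaching 8: 4 + 7 + 3 + 7 + 7 + 7 + 2 = 37.
The next one must give 8 of some type, so 37 + 1 = 38.

38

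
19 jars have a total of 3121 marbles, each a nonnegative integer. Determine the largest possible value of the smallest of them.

164

The 19 values sum to 3121, so their minimum is at most ⌊3121/19⌋ = 164.
Achievable: 14 of them at 164 and 5 at 165 total 3121.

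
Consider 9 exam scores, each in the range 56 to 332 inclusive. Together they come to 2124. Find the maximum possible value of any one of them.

To make one score as large as possible, make the other 8 as small as possible.
The other 8 contribute at least 8 × 56 = 448, leaving at most 2124 − 448 = 1676.
But each score is capped at 332, so the maximum is 332.
Achievable: one at 332 and the other 8 totalling 1792, which fits since 8 × 56 ≤ 1792 ≤ 8 × 332.

332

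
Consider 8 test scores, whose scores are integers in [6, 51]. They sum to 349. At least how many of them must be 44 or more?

1

Each value short of 44 is at most 43, costing at least 51 − 43 = 8 against the maximum total of 408.
We can afford to lose at most 408 − 349 = 59, so at most ⌊59/8⌋ = 7 fall short, and at least 1 are ≥ 44.
Exactly 1 works: 1 value at 51 and 7 at 43 total 352; lower one of the high values by 3 (still ≥ 44) to hit 349.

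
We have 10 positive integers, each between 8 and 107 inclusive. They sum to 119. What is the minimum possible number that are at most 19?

7

Let j be the number exceeding 19. Then the total is ≥ 20·j + 8·(10 − j) = 80 + 12j.
So 12j ≤ 39 and j ≤ 3; hence at least 10 − 3 = 7 are ≤ 19.
Exactly 7 works: 7 values at 8 and 3 at 20 total 116; raise one of the low values by 3 (still ≤ 19) to hit 119.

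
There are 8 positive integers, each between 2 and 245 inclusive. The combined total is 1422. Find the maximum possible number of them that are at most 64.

2

Suppose k of them are at most 64. Those contribute at most 64 each and the rest at most 245 each.
So the total is at most 64k + 245(8 − k) = 1960 − 181k. This must still be ≥ 1422, so k ≤ 2.
k = 2 is achieved by 2 values at 64 and 6 at 245, total 1598; lower one of the 245's by 176 (still > 64) to reach 1422.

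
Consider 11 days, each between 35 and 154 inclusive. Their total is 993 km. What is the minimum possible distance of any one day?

35

Minimizing one value means maximizing the remaining 10.
The other 10 can take up 10 × 154 = 1540 ≥ 993 − 35, so one day can sit at its floor of 35.
Achievable: one at 35 and the other 10 totalling 958, which fits since 10 × 35 ≤ 958 ≤ 10 × 154.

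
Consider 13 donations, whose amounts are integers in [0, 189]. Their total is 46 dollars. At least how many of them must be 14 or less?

10

Let j be the number exceeding 14. Then the total is ≥ 15·j + 0·(13 − j) = 0 + 15j.
So 15j ≤ 46 and j ≤ 3; hence at least 13 − 3 = 10 are ≤ 14.
Exactly 10 works: 10 values at 0 and 3 at 15 total 45; raise one of the low values by 1 (still ≤ 14) to hit 46.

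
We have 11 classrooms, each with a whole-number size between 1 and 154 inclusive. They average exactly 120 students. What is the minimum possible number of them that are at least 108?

4

The total is 11 × 120 = 1320.
Suppose at most 11 − j of them reach 108; then j values are ≤ 107 and the rest ≤ 154.
The total is then ≤ 107·j + 154·(11 − j) = 1694 − 47j. For this to be ≥ 1320 we need j ≤ 7, so at least 11 − 7 = 4 must reach 108.
Exactly 4 works: 4 values at 154 and 7 at 107 total 1365; lower one of the high values by 45 (still ≥ 108) to hit 1320.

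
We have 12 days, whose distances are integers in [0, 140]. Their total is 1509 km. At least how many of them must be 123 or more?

Suppose at most 12 − j of them reach 123; then j values are ≤ 122 and the rest ≤ 140.
The total is then ≤ 122·j + 140·(12 − j) = 1680 − 18j. For this to be ≥ 1509 we need j ≤ 9, so at least 12 − 9 = 3 must reach 123.
Exactly 3 works: 3 values at 140 and 9 at 122 total 1518; lower one of the high values by 9 (still ≥ 123) to hit 1509.

3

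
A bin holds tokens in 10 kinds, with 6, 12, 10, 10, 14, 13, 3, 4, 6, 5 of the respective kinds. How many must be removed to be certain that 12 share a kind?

In the worst case you take as many as possible of each kind without reaching 12: 6 + 11 + 10 + 10 + 11 + 11 + 3 + 4 + 6 + 5 = 77.
The next one must give 12 of some kind, so 77 + 1 = 78.

78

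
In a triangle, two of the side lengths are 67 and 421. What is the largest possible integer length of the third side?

487

The third side must be less than 67 + 421 = 488.
The largest integer below 488 is 487.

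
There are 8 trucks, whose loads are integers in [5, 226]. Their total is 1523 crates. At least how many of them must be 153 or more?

5

If only k of them are at least 153, the other 8 − k are at most 152, so the total is at most k·226 + (8 − k)·152.
This must reach 1523, so k·226 + (8 − k)·152 ≥ 1523, giving k ≥ 5.
Exactly 5 works: 5 values at 226 and 3 at 152 total 1586; lower one of the high values by 63 (still ≥ 153) to hit 1523.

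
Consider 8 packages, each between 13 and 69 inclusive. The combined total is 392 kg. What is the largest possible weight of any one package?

To make one package as large as possible, make the other 7 as small as possible.
The other 7 contribute at least 7 × 13 = 91, leaving at most 392 − 91 = 301.
But each package is capped at 69, so the maximum is 69.
Achievable: one at 69 and the other 7 totalling 323, which fits since 7 × 13 ≤ 323 ≤ 7 × 69.

69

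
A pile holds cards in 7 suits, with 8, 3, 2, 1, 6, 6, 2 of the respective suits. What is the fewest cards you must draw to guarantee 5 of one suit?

21

In the worst case you take as many as possible of each suit without reaching 5: 4 + 3 + 2 + 1 + 4 + 4 + 2 = 20.
The next one must give 5 of some suit, so 20 + 1 = 21.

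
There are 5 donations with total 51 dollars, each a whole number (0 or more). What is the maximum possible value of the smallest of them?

The 5 values sum to 51, so their minimum is at most ⌊51/5⌋ = 10.
Achievable: 4 of them at 10 and 1 at 11 total 51.

10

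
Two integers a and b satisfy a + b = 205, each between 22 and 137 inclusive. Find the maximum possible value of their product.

10506

ab = a(205 − a) is maximized when a is as near 205/2 as the bounds allow.
Taking a = 102 and b = 103 (both in [22, 137]) gives ab = 10506.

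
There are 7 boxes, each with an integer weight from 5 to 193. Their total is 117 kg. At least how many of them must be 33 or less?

Each value above 33 is at least 34, contributing at least 34 − 5 = 29 above the floor 5.
The sum exceeds the floor total 35 by 82, so at most ⌊82/29⌋ = 2 exceed 33, and at least 5 are ≤ 33.
Exactly 5 works: 5 values at 5 and 2 at 34 total 93; raise one of the low values by 24 (still ≤ 33) to hit 117.

5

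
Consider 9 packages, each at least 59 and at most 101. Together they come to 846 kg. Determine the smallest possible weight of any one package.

59

Minimizing one value means maximizing the remaining 8.
The other 8 can take up 8 × 101 = 808 ≥ 846 − 59, so one package can sit at its floor of 59.
Achievable: one at 59 and the other 8 totalling 787, which fits since 8 × 59 ≤ 787 ≤ 8 × 101.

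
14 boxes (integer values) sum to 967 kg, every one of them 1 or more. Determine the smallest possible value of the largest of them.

70

The 14 values sum to 967, so their maximum is at least ⌈967/14⌉ = 70.
Taking 13 copies of 69 and 1 copy of 70 gives exactly 967, so 70 is attained.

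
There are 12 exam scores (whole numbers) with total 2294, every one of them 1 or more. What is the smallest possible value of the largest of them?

The average is 2294/12 > 191, so not all 12 can be 191 or less; the largest is ≥ 192.
Taking 10 copies of 191 and 2 copies of 192 gives exactly 2294, so 192 is attained.

192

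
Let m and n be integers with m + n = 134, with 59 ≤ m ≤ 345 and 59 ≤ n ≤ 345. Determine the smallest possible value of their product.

For a fixed sum, mn is smallest when m and n are as far apart as possible.
At the endpoint m = 59, n = 134 − 59 = 75, so mn = 59 × 75 = 4425.

4425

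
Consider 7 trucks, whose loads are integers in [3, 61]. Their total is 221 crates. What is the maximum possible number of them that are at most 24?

5

Each value at 24 or below falls at least 61 − 24 = 37 short of the ceiling 61.
The ceiling total is 7 × 61 = 427, and we need 221, so at most ⌊(427 − 221)/37⌋ = 5 can be that low.
k = 5 is achieved by 5 values at 24 and 2 at 61, total 242; lower one of the 61's by 21 (still > 24) to reach 221.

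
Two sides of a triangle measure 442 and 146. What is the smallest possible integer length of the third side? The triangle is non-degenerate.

297

The third side must exceed |442 − 146| = 296.
The smallest integer above 296 is 297.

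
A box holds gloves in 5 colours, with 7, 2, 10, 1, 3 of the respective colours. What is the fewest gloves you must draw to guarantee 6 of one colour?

17

In the worst case you take as many as possible of each colour without reaching 6: 5 + 2 + 5 + 1 + 3 = 16.
The next one must give 6 of some colour, so 16 + 1 = 17.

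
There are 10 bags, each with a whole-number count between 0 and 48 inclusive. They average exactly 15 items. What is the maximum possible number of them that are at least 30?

The total is 10 × 15 = 150.
If k of the values are ≥ 30, the total is ≥ 30k + 0(10 − k).
Setting 30k + 0(10 − k) ≤ 150 gives 30k ≤ 150, so k ≤ 5.
k = 5 is achieved by 5 values at 30 and 5 at 0, total 150.

5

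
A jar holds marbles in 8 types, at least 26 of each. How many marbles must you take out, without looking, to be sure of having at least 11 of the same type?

81

In the worst case you draw 10 of each of the 8 types: 8 × 10 = 80.
One more forces 11 of some type, so 80 + 1 = 81.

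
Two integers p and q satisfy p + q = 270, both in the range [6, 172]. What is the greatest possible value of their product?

18225

pq = p(270 − p) is maximized when p is as near 270/2 as the bounds allow.
Taking p = 135 and q = 135 (both in [6, 172]) gives pq = 18225.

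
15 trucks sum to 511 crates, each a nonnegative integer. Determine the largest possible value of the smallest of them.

34

If every one of the 15 were at least 35, the total would be at least 15 × 35 = 525 > 511.
Achievable: 14 of them at 34 and 1 at 35 total 511.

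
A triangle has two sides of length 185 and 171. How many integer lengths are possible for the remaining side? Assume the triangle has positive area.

The triangle inequality gives |185 − 171| < c < 185 + 171, i.e. 14 < c < 356.
So c can be any integer from 15 to 355: 341 values.

341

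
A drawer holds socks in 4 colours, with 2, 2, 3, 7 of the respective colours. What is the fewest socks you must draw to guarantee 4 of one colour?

In the worst case you take as many as possible of each colour without reaching 4: 2 + 2 + 3 + 3 = 10.
The next one must give 4 of some colour, so 10 + 1 = 11.

11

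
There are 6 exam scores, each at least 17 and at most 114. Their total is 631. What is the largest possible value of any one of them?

114

To make one score as large as possible, make the other 5 as small as possible.
The other 5 contribute at least 5 × 17 = 85, leaving at most 631 − 85 = 546.
But each score is capped at 114, so the maximum is 114.
Achievable: one at 114 and the other 5 totalling 517, which fits since 5 × 17 ≤ 517 ≤ 5 × 114.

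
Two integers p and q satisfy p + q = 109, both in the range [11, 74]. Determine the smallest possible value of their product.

Since p + q is fixed, pushing one of them to its bound minimizes the product.
At the endpoint p = 35, q = 109 − 35 = 74, so pq = 35 × 74 = 2590.

2590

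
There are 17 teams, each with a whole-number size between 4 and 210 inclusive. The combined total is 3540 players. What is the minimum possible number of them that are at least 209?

2

Each value short of 209 is at most 208, costing at least 210 − 208 = 2 against the maximum total of 3570.
We can afford to lose at most 3570 − 3540 = 30, so at most ⌊30/2⌋ = 15 fall short, and at least 2 are ≥ 209.
Exactly 2 works: 2 values at 210 and 15 at 208 total 3540.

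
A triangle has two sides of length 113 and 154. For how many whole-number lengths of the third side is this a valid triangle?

The triangle inequality gives |113 − 154| < c < 113 + 154, i.e. 41 < c < 267.
So c can be any integer from 42 to 266: 225 values.

225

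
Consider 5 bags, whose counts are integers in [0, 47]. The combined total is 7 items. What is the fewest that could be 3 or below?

4

Each value above 3 is at least 4, contributing at least 4 − 0 = 4 above the floor 0.
The sum exceeds the floor total 0 by 7, so at most ⌊7/4⌋ = 1 exceed 3, and at least 4 are ≤ 3.
Exactly 4 works: 4 values at 0 and 1 at 4 total 4; raise one of the low values by 3 (still ≤ 3) to hit 7.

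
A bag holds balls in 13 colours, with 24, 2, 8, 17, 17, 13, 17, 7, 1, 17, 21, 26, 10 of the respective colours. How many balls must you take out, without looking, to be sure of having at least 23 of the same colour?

175

In the worst case you take as many as possible of each colour without reaching 23: 22 + 2 + 8 + 17 + 17 + 13 + 17 + 7 + 1 + 17 + 21 + 22 + 10 = 174.
The next one must give 23 of some colour, so 174 + 1 = 175.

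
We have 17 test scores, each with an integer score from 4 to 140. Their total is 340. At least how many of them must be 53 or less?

Let j be the number exceeding 53. Then the total is ≥ 54·j + 4·(17 − j) = 68 + 50j.
So 50j ≤ 272 and j ≤ 5; hence at least 17 − 5 = 12 are ≤ 53.
Exactly 12 works: 12 values at 4 and 5 at 54 total 318; raise one of the low values by 22 (still ≤ 53) to hit 340.

12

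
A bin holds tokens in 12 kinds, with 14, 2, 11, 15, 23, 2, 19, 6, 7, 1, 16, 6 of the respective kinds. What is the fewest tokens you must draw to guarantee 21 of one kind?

In the worst case you take as many as possible of each kind without reaching 21: 14 + 2 + 11 + 15 + 20 + 2 + 19 + 6 + 7 + 1 + 16 + 6 = 119.
The next one must give 21 of some kind, so 119 + 1 = 120.

120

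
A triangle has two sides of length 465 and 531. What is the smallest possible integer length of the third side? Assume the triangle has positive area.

The third side must exceed |465 − 531| = 66.
The smallest integer above 66 is 67.

67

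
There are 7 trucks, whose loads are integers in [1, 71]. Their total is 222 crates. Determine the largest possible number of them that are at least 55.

If k of the values are ≥ 55, the total is ≥ 55k + 1(7 − k).
Setting 55k + 1(7 − k) ≤ 222 gives 54k ≤ 215, so k ≤ 3.
k = 3 is achieved by 3 values at 55 and 4 at 1, total 169; add 53 to one value (staying below 55) to reach 222.

3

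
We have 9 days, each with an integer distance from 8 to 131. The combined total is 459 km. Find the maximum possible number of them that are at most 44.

8

Suppose k of them are at most 44. Those contribute at most 44 each and the rest at most 131 each.
So the total is at most 44k + 131(9 − k) = 1179 − 87k. This must still be ≥ 459, so k ≤ 8.
k = 8 is achieved by 8 values at 44 and 1 at 131, total 483; lower one of the 131's by 24 (still > 44) to reach 459.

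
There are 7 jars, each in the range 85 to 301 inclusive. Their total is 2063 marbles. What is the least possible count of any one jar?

To make one jar as small as possible, make the other 6 as large as possible.
The other 6 contribute at most 6 × 301 = 1806, leaving at least 2063 − 1806 = 257.
Since 257 ≥ 85, this is achievable: one at 257 and 6 at 301.

257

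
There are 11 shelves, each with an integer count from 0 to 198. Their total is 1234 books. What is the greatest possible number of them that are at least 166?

If k of the values are ≥ 166, the total is ≥ 166k + 0(11 − k).
Setting 166k + 0(11 − k) ≤ 1234 gives 166k ≤ 1234, so k ≤ 7.
k = 7 is achieved by 7 values at 166 and 4 at 0, total 1162; add 72 to one value (staying below 166) to reach 1234.

7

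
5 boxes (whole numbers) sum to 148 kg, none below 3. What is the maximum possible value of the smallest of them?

If every one of the 5 were at least 30, the total would be at least 5 × 30 = 150 > 148.
Taking 2 copies of 29 and 3 copies of 30 gives exactly 148, so 29 is attained.

29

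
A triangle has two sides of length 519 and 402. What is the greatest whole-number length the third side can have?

920

The third side must be less than 519 + 402 = 921.
The largest integer below 921 is 920.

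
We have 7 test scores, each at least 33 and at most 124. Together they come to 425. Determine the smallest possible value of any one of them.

33

Minimizing one value means maximizing the remaining 6.
The other 6 can take up 6 × 124 = 744 ≥ 425 − 33, so one score can sit at its floor of 33.
Achievable: one at 33 and the other 6 totalling 392, which fits since 6 × 33 ≤ 392 ≤ 6 × 124.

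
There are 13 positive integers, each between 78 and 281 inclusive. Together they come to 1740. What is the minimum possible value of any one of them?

78

To make one integer as small as possible, make the other 12 as large as possible.
The other 12 can take up 12 × 281 = 3372 ≥ 1740 − 78, so one integer can sit at its floor of 78.
Achievable: one at 78 and the other 12 totalling 1662, which fits since 12 × 78 ≤ 1662 ≤ 12 × 281.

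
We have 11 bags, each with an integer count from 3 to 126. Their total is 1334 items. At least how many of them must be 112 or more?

8

Each value short of 112 is at most 111, costing at least 126 − 111 = 15 against the maximum total of 1386.
We can afford to lose at most 1386 − 1334 = 52, so at most ⌊52/15⌋ = 3 fall short, and at least 8 are ≥ 112.
Exactly 8 works: 8 values at 126 and 3 at 111 total 1341; lower one of the high values by 7 (still ≥ 112) to hit 1334.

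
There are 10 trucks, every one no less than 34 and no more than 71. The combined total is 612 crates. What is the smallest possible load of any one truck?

34

Minimizing one value means maximizing the remaining 9.
The other 9 can take up 9 × 71 = 639 ≥ 612 − 34, so one truck can sit at its floor of 34.
Achievable: one at 34 and the other 9 totalling 578, which fits since 9 × 34 ≤ 578 ≤ 9 × 71.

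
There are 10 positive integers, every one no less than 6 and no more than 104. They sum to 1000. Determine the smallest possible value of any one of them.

To make one integer as small as possible, make the other 9 as large as possible.
The other 9 contribute at most 9 × 104 = 936, leaving at least 1000 − 936 = 64.
Since 64 ≥ 6, this is achievable: one at 64 and 9 at 104.

64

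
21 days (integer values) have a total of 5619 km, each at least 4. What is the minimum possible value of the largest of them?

268

Some value must be at least ⌈5619/21⌉ = 268, since 21 × 267 = 5607 < 5619.
Achievable: 12 of them at 268 and 9 at 267 total 5619.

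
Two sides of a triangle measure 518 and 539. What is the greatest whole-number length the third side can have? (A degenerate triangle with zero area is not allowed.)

1056

The third side must be less than 518 + 539 = 1057.
The largest integer below 1057 is 1056.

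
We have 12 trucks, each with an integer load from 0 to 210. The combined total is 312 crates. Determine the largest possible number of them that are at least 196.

1

With k values at 196 or above and the rest at least 0, the sum is at least 0 + 196k.
Since the sum is 312, we need 196k ≤ 312, i.e. k ≤ 1.
k = 1 is achieved by 1 value at 196 and 11 at 0, total 196; add 116 to one value (staying below 196) to reach 312.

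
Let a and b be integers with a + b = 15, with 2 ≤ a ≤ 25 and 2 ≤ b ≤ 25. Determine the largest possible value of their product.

56

With a + b fixed, ab peaks when the two are closest together.
Taking a = 7 and b = 8 (both in [2, 25]) gives ab = 56.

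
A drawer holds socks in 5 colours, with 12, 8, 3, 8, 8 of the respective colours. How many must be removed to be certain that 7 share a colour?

In the worst case you take as many as possible of each colour without reaching 7: 6 + 6 + 3 + 6 + 6 = 27.
The next one must give 7 of some colour, so 27 + 1 = 28.

28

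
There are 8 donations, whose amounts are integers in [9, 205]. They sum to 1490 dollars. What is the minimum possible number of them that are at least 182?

2

Suppose at most 8 − j of them reach 182; then j values are ≤ 181 and the rest ≤ 205.
The total is then ≤ 181·j + 205·(8 − j) = 1640 − 24j. For this to be ≥ 1490 we need j ≤ 6, so at least 8 − 6 = 2 must reach 182.
Exactly 2 works: 2 values at 205 and 6 at 181 total 1496; lower one of the high values by 6 (still ≥ 182) to hit 1490.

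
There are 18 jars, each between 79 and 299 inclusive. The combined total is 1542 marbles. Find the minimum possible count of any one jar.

79

To make one jar as small as possible, make the other 17 as large as possible.
The other 17 can take up 17 × 299 = 5083 ≥ 1542 − 79, so one jar can sit at its floor of 79.
Achievable: one at 79 and the other 17 totalling 1463, which fits since 17 × 79 ≤ 1463 ≤ 17 × 299.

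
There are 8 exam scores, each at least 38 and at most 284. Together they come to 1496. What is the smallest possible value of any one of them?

Minimizing one value means maximizing the remaining 7.
The other 7 can take up 7 × 284 = 1988 ≥ 1496 − 38, so one score can sit at its floor of 38.
Achievable: one at 38 and the other 7 totalling 1458, which fits since 7 × 38 ≤ 1458 ≤ 7 × 284.

38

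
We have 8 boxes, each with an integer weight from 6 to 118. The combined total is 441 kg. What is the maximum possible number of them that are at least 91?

4

With k values at 91 or above and the rest at least 6, the sum is at least 48 + 85k.
Since the sum is 441, we need 85k ≤ 393, i.e. k ≤ 4.
k = 4 is achieved by 4 values at 91 and 4 at 6, total 388; add 53 to one value (staying below 91) to reach 441.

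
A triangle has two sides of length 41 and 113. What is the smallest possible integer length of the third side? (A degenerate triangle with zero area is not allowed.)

The third side must exceed |41 − 113| = 72.
The smallest integer above 72 is 73.

73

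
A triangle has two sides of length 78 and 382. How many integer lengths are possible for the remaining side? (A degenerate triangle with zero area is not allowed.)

The triangle inequality gives |78 − 382| < c < 78 + 382, i.e. 304 < c < 460.
So c can be any integer from 305 to 459: 155 values.

155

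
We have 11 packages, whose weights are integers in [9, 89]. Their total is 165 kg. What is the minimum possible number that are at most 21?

If only k of them are at most 21, the other 11 − k are at least 22, so the total is at least (11 − k)·22 + k·9.
This is ≤ 165, so (11 − k)·22 + 9k ≤ 165, which gives k ≥ 6.
Exactly 6 works: 6 values at 9 and 5 at 22 total 164; raise one of the low values by 1 (still ≤ 21) to hit 165.

6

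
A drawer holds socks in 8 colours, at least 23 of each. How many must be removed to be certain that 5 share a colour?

In the worst case you draw 4 of each of the 8 colours: 8 × 4 = 32.
One more forces 5 of some colour, so 32 + 1 = 33.

33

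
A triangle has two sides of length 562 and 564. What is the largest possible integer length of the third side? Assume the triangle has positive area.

The third side must be less than 562 + 564 = 1126.
The largest integer below 1126 is 1125.

1125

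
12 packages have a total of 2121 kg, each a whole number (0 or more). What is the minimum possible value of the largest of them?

177

The average is 2121/12 > 176, so not all 12 can be 176 or less; the largest is ≥ 177.
Achievable: 9 of them at 177 and 3 at 176 total 2121.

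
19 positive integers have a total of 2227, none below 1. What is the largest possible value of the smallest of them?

The average is 2227/19 < 118, so some value is ≤ 117.
Equality holds with 15 values of 117 and 4 values of 118.

117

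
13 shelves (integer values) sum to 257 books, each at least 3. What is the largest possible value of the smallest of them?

19

If every one of the 13 were at least 20, the total would be at least 13 × 20 = 260 > 257.
Equality holds with 3 values of 19 and 10 values of 20.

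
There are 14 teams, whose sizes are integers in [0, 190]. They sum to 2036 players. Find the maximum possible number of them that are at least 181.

11

With k values at 181 or above and the rest at least 0, the sum is at least 0 + 181k.
Since the sum is 2036, we need 181k ≤ 2036, i.e. k ≤ 11.
k = 11 is achieved by 11 values at 181 and 3 at 0, total 1991; add 45 to one value (staying below 181) to reach 2036.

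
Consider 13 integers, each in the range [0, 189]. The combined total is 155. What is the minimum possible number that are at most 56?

11

If only k of them are at most 56, the other 13 − k are at least 57, so the total is at least (13 − k)·57 + k·0.
This is ≤ 155, so (13 − k)·57 + 0k ≤ 155, which gives k ≥ 11.
Exactly 11 works: 11 values at 0 and 2 at 57 total 114; raise one of the low values by 41 (still ≤ 56) to hit 155.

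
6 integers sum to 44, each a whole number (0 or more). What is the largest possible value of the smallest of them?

7

The 6 values sum to 44, so their minimum is at most ⌊44/6⌋ = 7.
Achievable: 4 of them at 7 and 2 at 8 total 44.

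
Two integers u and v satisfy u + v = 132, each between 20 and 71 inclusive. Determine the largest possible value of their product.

4356

With u + v fixed, uv peaks when the two are closest together.
Taking u = 66 and v = 66 (both in [20, 71]) gives uv = 4356.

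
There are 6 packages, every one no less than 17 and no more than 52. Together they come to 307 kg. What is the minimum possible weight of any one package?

To make one package as small as possible, make the other 5 as large as possible.
The other 5 contribute at most 5 × 52 = 260, leaving at least 307 − 260 = 47.
Since 47 ≥ 17, this is achievable: one at 47 and 5 at 52.

47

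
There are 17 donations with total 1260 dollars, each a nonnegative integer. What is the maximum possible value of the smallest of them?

74

If every one of the 17 were at least 75, the total would be at least 17 × 75 = 1275 > 1260.
Taking 15 copies of 74 and 2 copies of 75 gives exactly 1260, so 74 is attained.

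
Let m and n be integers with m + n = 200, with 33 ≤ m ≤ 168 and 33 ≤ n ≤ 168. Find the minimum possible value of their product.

5511

Since m + n is fixed, pushing one of them to its bound minimizes the product.
The extreme feasible split is m = 33, n = 167, giving mn = 5511.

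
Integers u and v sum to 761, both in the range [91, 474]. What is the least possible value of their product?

136038

For a fixed sum, uv is smallest when u and v are as far apart as possible.
The extreme feasible split is u = 287, v = 474, giving uv = 136038.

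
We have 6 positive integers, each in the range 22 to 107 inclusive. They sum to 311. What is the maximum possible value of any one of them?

107

To make one integer as large as possible, make the other 5 as small as possible.
The other 5 contribute at least 5 × 22 = 110, leaving at most 311 − 110 = 201.
But each integer is capped at 107, so the maximum is 107.
Achievable: one at 107 and the other 5 totalling 204, which fits since 5 × 22 ≤ 204 ≤ 5 × 107.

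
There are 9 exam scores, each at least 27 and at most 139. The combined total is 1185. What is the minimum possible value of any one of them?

73

Minimizing one value means maximizing the remaining 8.
The other 8 contribute at most 8 × 139 = 1112, leaving at least 1185 − 1112 = 73.
Since 73 ≥ 27, this is achievable: one at 73 and 8 at 139.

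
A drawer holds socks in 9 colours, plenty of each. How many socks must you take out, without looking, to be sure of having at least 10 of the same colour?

82

In the worst case you draw 9 of each of the 9 colours: 9 × 9 = 81.
One more forces 10 of some colour, so 81 + 1 = 82.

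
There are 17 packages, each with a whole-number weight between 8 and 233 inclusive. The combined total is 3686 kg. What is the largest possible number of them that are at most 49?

1

Each value at 49 or below falls at least 233 − 49 = 184 short of the ceiling 233.
The ceiling total is 17 × 233 = 3961, and we need 3686, so at most ⌊(3961 − 3686)/184⌋ = 1 can be that low.
k = 1 is achieved by 1 value at 49 and 16 at 233, total 3777; lower one of the 233's by 91 (still > 49) to reach 3686.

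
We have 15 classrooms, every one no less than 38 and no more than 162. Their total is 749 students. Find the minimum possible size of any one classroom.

To make one classroom as small as possible, make the other 14 as large as possible.
The other 14 can take up 14 × 162 = 2268 ≥ 749 − 38, so one classroom can sit at its floor of 38.
Achievable: one at 38 and the other 14 totalling 711, which fits since 14 × 38 ≤ 711 ≤ 14 × 162.

38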